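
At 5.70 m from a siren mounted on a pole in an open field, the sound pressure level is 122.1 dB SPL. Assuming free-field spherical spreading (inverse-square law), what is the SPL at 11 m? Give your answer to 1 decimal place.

For a point source in a free field, ΔL = −20·log₁₀(d₂/d₁).
ΔL = −20·log₁₀(11/5.70) = -5.71 dB, so L₂ = 122.1 + (-5.71) = 116.4 dB SPL.

116.4 dB SPL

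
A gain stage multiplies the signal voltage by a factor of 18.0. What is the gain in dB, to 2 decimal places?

Voltage is an amplitude quantity, so gain = 20·log₁₀(V_out/V_in).
20·log₁₀(18.0) = 25.11 dB.

25.11 dB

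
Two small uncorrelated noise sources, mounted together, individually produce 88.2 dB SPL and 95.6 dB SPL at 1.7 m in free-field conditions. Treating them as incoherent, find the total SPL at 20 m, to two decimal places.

74.91 dB SPL

Combined at 1.7 m: 10·log₁₀(10^(88.2/10)+10^(95.6/10)) = 96.326 dB SPL.
Then apply −20·log₁₀(20/1.7) = -21.412 dB → 74.91 dB SPL.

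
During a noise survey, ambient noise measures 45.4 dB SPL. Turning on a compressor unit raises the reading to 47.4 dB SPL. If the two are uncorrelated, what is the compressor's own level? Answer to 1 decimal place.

43.1 dB SPL

Remove the background by subtracting linear intensities:
L_src = 10·log₁₀(10^(47.4/10) − 10^(45.4/10)) = 10·log₁₀(20280) = 43.1 dB SPL.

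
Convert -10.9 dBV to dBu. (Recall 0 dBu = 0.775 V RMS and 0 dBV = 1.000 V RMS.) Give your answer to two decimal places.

The offset between the scales is 20·log₁₀(0.775/1.000) = −2.214 dB.
So dBu = -10.9 + 2.214 = -8.69 dBu.

-8.69 dBu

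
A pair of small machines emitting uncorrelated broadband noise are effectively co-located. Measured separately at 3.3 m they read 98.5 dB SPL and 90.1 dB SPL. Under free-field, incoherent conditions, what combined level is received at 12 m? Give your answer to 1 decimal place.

87.9 dB SPL

Combined at 3.3 m: 10·log₁₀(10^(98.5/10)+10^(90.1/10)) = 99.09 dB SPL.
Then apply −20·log₁₀(12/3.3) = -11.21 dB → 87.9 dB SPL.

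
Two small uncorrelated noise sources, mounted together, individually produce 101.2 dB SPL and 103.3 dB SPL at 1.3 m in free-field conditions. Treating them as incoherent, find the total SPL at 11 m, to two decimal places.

Combined at 1.3 m: 10·log₁₀(10^(101.2/10)+10^(103.3/10)) = 105.386 dB SPL.
Then apply −20·log₁₀(11/1.3) = -18.549 dB → 86.84 dB SPL.

86.84 dB SPL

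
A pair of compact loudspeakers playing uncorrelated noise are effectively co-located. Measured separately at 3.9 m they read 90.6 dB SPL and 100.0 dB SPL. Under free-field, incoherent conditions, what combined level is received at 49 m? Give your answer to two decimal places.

78.49 dB SPL

Combined at 3.9 m: 10·log₁₀(10^(90.6/10)+10^(100.0/10)) = 100.472 dB SPL.
Then apply −20·log₁₀(49/3.9) = -21.983 dB → 78.49 dB SPL.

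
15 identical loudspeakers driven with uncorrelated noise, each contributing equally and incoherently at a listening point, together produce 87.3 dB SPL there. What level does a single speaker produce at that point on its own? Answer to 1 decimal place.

75.5 dB SPL

15 equal incoherent sources add 10·log₁₀(15) = 11.76 dB over one source.
L_one = 87.3 − 11.76 = 75.5 dB SPL.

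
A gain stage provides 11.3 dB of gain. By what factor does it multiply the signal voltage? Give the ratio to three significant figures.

3.67

Voltage ratio = 10^(dB/20).
10^(11.3/20) = 10^(0.5650) = 3.67.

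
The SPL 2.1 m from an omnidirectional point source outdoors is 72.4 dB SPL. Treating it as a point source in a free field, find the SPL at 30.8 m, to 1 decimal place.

Free-field point source: level drops by 20·log₁₀ of the distance ratio.
ΔL = −20·log₁₀(30.8/2.1) = -23.33 dB, so L₂ = 72.4 + (-23.33) = 49.1 dB SPL.

49.1 dB SPL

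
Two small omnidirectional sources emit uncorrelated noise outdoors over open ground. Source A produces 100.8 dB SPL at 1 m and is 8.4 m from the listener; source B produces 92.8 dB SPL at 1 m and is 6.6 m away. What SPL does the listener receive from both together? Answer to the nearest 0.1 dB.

83.3 dB SPL

At the listener: L_A = 100.8 − 20·log₁₀(8.4) = 82.31 dB; L_B = 92.8 − 20·log₁₀(6.6) = 76.41 dB.
Combined: 10·log₁₀(10^(82.31/10)+10^(76.41/10)) = 83.3 dB SPL.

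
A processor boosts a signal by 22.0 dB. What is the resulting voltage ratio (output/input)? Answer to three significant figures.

12.6

Voltage ratio = 10^(dB/20).
10^(22.0/20) = 10^(1.100) = 12.6.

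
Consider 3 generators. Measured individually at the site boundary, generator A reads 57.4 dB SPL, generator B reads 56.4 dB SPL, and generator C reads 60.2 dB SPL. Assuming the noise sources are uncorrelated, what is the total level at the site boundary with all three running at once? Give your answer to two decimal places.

63.08 dB SPL

Incoherent sources sum as intensities:
L_total = 10·log₁₀(10^(57.4/10) + 10^(56.4/10) + 10^(60.2/10)) = 10·log₁₀(2033000) = 63.08 dB SPL.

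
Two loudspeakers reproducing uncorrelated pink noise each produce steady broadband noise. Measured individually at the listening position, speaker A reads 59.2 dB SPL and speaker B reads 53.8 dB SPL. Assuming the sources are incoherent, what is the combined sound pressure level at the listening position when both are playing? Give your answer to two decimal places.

60.30 dB SPL

Add the sources as powers (linear), then convert back to dB:
L_total = 10·log₁₀(10^(59.2/10) + 10^(53.8/10)) = 10·log₁₀(1072000) = 60.30 dB SPL.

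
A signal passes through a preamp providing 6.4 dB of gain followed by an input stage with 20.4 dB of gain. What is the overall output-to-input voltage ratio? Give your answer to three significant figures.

21.9

Net gain = 6.4 + 20.4 = 26.8 dB.
Voltage ratio = 10^(26.8/20) = 21.9.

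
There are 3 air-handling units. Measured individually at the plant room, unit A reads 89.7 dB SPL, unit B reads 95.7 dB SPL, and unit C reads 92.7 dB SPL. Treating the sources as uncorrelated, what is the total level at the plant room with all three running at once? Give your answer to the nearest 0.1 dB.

98.1 dB SPL

Incoherent sources sum as intensities:
L_total = 10·log₁₀(10^(89.7/10) + 10^(95.7/10) + 10^(92.7/10)) = 10·log₁₀(6511000000) = 98.1 dB SPL.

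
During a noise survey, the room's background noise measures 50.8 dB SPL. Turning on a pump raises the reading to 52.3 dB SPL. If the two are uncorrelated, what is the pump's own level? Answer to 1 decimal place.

Remove the background by subtracting linear intensities:
L_src = 10·log₁₀(10^(52.3/10) − 10^(50.8/10)) = 10·log₁₀(49600) = 47.0 dB SPL.

47.0 dB SPL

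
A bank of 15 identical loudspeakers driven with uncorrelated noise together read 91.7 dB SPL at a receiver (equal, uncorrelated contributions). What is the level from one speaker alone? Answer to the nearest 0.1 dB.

79.9 dB SPL

15 equal incoherent sources add 10·log₁₀(15) = 11.76 dB over one source.
L_one = 91.7 − 11.76 = 79.9 dB SPL.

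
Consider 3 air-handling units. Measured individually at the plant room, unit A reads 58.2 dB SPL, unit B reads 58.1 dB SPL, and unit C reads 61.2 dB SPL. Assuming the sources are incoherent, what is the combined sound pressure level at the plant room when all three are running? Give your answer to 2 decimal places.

Incoherent sources sum as intensities:
L_total = 10·log₁₀(10^(58.2/10) + 10^(58.1/10) + 10^(61.2/10)) = 10·log₁₀(2625000) = 64.19 dB SPL.

64.19 dB SPL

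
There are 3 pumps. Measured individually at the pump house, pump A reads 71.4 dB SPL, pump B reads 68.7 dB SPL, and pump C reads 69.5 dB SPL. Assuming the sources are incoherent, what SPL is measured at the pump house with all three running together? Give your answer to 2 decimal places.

74.79 dB SPL

Add the sources as powers (linear), then convert back to dB:
L_total = 10·log₁₀(10^(71.4/10) + 10^(68.7/10) + 10^(69.5/10)) = 10·log₁₀(30130000) = 74.79 dB SPL.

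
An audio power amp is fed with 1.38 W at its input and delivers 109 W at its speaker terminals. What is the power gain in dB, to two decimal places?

18.98 dB

Power ratio → dB uses the 10·log₁₀ form:
10·log₁₀(109/1.38) = 10·log₁₀(78.99) = 18.98 dB.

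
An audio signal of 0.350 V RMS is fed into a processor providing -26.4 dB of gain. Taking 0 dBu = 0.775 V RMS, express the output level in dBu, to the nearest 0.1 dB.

-33.3 dBu

Input level: 20·log₁₀(0.350/0.775) = -6.90 dBu.
Output: -6.90 − 26.4 = -33.3 dBu.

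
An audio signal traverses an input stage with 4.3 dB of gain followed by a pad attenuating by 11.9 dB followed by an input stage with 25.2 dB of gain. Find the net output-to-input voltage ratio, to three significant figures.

Net gain = 4.3 + (−11.9) + 25.2 = 17.6 dB.
Voltage ratio = 10^(17.6/20) = 7.59.

7.59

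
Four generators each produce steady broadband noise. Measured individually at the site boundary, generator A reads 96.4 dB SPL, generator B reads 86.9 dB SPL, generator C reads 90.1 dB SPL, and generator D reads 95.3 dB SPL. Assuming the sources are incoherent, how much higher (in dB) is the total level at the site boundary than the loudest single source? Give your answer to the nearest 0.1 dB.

Uncorrelated sources add in intensity (power), not in dB.
L_total = 10·log₁₀(10^(96.4/10) + 10^(86.9/10) + 10^(90.1/10) + 10^(95.3/10)) = 99.67 dB SPL.
Excess over the loudest (96.4 dB): 99.67 − 96.4 = 3.3 dB.

3.3 dB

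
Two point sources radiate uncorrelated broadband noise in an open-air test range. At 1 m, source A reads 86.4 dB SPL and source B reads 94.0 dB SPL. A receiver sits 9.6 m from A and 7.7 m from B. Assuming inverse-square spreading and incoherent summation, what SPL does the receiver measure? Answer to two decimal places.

76.73 dB SPL

At the listener: L_A = 86.4 − 20·log₁₀(9.6) = 66.755 dB; L_B = 94.0 − 20·log₁₀(7.7) = 76.270 dB.
Combined: 10·log₁₀(10^(66.755/10)+10^(76.270/10)) = 76.73 dB SPL.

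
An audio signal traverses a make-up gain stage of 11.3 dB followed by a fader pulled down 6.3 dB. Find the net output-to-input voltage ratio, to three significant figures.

1.78

Net gain = 11.3 + (−6.3) = 5.0 dB.
Voltage ratio = 10^(5.0/20) = 1.78.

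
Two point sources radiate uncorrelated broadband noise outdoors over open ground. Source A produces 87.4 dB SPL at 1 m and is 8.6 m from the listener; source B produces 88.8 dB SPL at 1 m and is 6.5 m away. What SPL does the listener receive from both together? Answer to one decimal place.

At the listener: L_A = 87.4 − 20·log₁₀(8.6) = 68.71 dB; L_B = 88.8 − 20·log₁₀(6.5) = 72.54 dB.
Combined: 10·log₁₀(10^(68.71/10)+10^(72.54/10)) = 74.0 dB SPL.

74.0 dB SPL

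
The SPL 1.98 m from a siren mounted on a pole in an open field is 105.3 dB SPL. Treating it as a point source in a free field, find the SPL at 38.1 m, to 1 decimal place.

79.6 dB SPL

For a point source in a free field, ΔL = −20·log₁₀(d₂/d₁).
ΔL = −20·log₁₀(38.1/1.98) = -25.69 dB, so L₂ = 105.3 + (-25.69) = 79.6 dB SPL.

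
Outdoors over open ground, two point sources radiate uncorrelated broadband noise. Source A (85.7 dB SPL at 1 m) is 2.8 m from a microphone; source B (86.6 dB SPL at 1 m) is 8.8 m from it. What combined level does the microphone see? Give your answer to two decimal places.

77.27 dB SPL

At the listener: L_A = 85.7 − 20·log₁₀(2.8) = 76.757 dB; L_B = 86.6 − 20·log₁₀(8.8) = 67.710 dB.
Combined: 10·log₁₀(10^(76.757/10)+10^(67.710/10)) = 77.27 dB SPL.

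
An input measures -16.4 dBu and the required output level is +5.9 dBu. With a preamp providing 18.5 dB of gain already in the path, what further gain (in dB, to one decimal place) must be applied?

3.8 dB

The required make-up gain is the shortfall in the dB sum.
G = +5.9 − (-16.4) − 18.5 = 3.8 dB.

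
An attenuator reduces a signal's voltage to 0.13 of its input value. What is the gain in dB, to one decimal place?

Voltage ratio → dB uses the 20·log₁₀ form:
20·log₁₀(0.13) = -17.7 dB.

-17.7 dB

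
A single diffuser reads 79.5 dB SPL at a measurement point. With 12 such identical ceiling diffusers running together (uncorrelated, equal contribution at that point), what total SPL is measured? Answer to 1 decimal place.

90.3 dB SPL

12 equal incoherent sources raise the level by 10·log₁₀(12) = 10.79 dB.
L_total = 79.5 + 10.79 = 90.3 dB SPL.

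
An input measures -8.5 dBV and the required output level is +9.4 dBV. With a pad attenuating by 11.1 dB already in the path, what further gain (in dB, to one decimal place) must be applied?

29.0 dB

The required make-up gain is the shortfall in the dB sum.
G = +9.4 − (-8.5) + 11.1 = 29.0 dB.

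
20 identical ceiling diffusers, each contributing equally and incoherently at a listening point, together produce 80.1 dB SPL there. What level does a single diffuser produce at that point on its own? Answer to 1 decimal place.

20 equal incoherent sources add 10·log₁₀(20) = 13.01 dB over one source.
L_one = 80.1 − 13.01 = 67.1 dB SPL.

67.1 dB SPL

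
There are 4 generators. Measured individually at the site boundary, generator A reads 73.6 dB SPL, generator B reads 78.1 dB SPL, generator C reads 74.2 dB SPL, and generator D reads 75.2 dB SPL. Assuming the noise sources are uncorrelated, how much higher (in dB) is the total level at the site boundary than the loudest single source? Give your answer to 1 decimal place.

Uncorrelated sources add in intensity (power), not in dB.
L_total = 10·log₁₀(10^(73.6/10) + 10^(78.1/10) + 10^(74.2/10) + 10^(75.2/10)) = 81.67 dB SPL.
Excess over the loudest (78.1 dB): 81.67 − 78.1 = 3.6 dB.

3.6 dB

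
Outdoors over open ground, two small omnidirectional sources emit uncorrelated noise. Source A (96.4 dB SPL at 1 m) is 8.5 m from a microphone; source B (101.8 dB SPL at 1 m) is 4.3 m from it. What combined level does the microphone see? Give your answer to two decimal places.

89.44 dB SPL

At the listener: L_A = 96.4 − 20·log₁₀(8.5) = 77.812 dB; L_B = 101.8 − 20·log₁₀(4.3) = 89.131 dB.
Combined: 10·log₁₀(10^(77.812/10)+10^(89.131/10)) = 89.44 dB SPL.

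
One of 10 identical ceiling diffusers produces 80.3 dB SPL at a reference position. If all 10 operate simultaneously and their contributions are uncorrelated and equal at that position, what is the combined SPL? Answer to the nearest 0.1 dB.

10 equal incoherent sources raise the level by 10·log₁₀(10) = 10.00 dB.
L_total = 80.3 + 10.00 = 90.3 dB SPL.

90.3 dB SPL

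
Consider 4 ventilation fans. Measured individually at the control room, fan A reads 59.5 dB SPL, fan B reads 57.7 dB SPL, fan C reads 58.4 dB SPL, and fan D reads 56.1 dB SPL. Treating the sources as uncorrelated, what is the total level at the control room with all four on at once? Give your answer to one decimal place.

64.1 dB SPL

Incoherent sources sum as intensities:
L_total = 10·log₁₀(10^(59.5/10) + 10^(57.7/10) + 10^(58.4/10) + 10^(56.1/10)) = 10·log₁₀(2579000) = 64.1 dB SPL.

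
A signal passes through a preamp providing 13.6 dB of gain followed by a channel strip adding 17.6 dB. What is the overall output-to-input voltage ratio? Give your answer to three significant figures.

36.3

Net gain = 13.6 + 17.6 = 31.2 dB.
Voltage ratio = 10^(31.2/20) = 36.3.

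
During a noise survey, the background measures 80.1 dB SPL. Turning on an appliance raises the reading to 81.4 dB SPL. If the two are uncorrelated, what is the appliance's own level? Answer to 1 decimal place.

Remove the background by subtracting linear intensities:
L_src = 10·log₁₀(10^(81.4/10) − 10^(80.1/10)) = 10·log₁₀(35710000) = 75.5 dB SPL.

75.5 dB SPL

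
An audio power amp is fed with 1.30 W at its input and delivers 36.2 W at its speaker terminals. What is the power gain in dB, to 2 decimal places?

Power is a power quantity, so gain = 10·log₁₀(P_out/P_in).
10·log₁₀(36.2/1.30) = 10·log₁₀(27.85) = 14.45 dB.

14.45 dB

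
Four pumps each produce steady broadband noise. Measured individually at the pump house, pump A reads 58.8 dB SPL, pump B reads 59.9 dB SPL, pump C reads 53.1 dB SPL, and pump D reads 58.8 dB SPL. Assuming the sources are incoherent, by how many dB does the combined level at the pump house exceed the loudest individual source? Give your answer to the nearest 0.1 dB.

4.4 dB

Incoherent sources sum as intensities:
L_total = 10·log₁₀(10^(58.8/10) + 10^(59.9/10) + 10^(53.1/10) + 10^(58.8/10)) = 64.31 dB SPL.
Excess over the loudest (59.9 dB): 64.31 − 59.9 = 4.4 dB.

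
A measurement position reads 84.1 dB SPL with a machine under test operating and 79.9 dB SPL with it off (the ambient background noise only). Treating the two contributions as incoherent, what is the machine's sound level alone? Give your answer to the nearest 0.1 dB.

Remove the background by subtracting linear intensities:
L_src = 10·log₁₀(10^(84.1/10) − 10^(79.9/10)) = 10·log₁₀(159300000) = 82.0 dB SPL.

82.0 dB SPL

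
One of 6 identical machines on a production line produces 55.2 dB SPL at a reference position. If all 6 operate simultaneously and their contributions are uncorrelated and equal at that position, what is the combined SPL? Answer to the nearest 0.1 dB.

63.0 dB SPL

6 equal incoherent sources raise the level by 10·log₁₀(6) = 7.78 dB.
L_total = 55.2 + 7.78 = 63.0 dB SPL.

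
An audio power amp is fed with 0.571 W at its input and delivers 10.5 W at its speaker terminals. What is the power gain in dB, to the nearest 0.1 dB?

Power ratio → dB uses the 10·log₁₀ form:
10·log₁₀(10.5/0.571) = 10·log₁₀(18.39) = 12.6 dB.

12.6 dB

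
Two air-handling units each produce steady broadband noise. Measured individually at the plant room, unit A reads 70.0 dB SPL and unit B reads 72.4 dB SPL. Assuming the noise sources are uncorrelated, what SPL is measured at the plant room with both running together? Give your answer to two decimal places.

74.37 dB SPL

Uncorrelated sources add in intensity (power), not in dB.
L_total = 10·log₁₀(10^(70.0/10) + 10^(72.4/10)) = 10·log₁₀(27380000) = 74.37 dB SPL.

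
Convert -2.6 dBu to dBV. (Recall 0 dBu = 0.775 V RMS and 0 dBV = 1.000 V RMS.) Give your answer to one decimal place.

-4.8 dBV

The offset between the scales is 20·log₁₀(0.775/1.000) = −2.214 dB.
So dBV = -2.6 − 2.214 = -4.8 dBV.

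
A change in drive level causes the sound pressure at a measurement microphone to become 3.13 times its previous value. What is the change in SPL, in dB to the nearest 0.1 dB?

SPL change from a pressure ratio uses the 20·log₁₀ form:
20·log₁₀(3.13) = 9.9 dB.

9.9 dB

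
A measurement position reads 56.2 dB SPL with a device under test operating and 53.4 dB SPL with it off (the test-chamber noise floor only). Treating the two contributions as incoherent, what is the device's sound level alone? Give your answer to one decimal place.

53.0 dB SPL

Remove the background by subtracting linear intensities:
L_src = 10·log₁₀(10^(56.2/10) − 10^(53.4/10)) = 10·log₁₀(198100) = 53.0 dB SPL.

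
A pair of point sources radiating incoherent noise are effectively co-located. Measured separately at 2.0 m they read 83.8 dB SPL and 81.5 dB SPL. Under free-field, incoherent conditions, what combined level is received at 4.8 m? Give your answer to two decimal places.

78.21 dB SPL

Combined at 2.0 m: 10·log₁₀(10^(83.8/10)+10^(81.5/10)) = 85.811 dB SPL.
Then apply −20·log₁₀(4.8/2.0) = -7.604 dB → 78.21 dB SPL.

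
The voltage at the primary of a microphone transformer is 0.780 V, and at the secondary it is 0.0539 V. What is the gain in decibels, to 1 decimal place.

-23.2 dB

For a voltage ratio, dB = 20·log₁₀(V₂/V₁).
20·log₁₀(0.0539/0.780) = 20·log₁₀(0.06910) = -23.2 dB.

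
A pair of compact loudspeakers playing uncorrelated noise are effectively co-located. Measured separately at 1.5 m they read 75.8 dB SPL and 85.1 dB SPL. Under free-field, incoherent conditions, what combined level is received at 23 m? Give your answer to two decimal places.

Combined at 1.5 m: 10·log₁₀(10^(75.8/10)+10^(85.1/10)) = 85.582 dB SPL.
Then apply −20·log₁₀(23/1.5) = -23.713 dB → 61.87 dB SPL.

61.87 dB SPL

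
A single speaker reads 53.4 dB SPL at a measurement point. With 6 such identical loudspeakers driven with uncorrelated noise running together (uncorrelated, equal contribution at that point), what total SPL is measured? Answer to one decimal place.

6 equal incoherent sources raise the level by 10·log₁₀(6) = 7.78 dB.
L_total = 53.4 + 7.78 = 61.2 dB SPL.

61.2 dB SPL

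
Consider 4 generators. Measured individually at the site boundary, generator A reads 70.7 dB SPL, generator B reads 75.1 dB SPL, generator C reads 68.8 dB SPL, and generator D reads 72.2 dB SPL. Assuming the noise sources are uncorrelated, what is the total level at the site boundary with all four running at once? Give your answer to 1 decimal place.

Uncorrelated sources add in intensity (power), not in dB.
L_total = 10·log₁₀(10^(70.7/10) + 10^(75.1/10) + 10^(68.8/10) + 10^(72.2/10)) = 10·log₁₀(68290000) = 78.3 dB SPL.

78.3 dB SPL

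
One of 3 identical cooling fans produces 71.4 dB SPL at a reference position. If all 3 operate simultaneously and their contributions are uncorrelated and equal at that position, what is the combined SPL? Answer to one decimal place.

76.2 dB SPL

3 equal incoherent sources raise the level by 10·log₁₀(3) = 4.77 dB.
L_total = 71.4 + 4.77 = 76.2 dB SPL.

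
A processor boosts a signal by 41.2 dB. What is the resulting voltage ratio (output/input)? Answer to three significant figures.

115

Voltage ratio = 10^(dB/20).
10^(41.2/20) = 10^(2.060) = 115.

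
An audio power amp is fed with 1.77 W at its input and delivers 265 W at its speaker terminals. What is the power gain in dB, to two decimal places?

Power ratio → dB uses the 10·log₁₀ form:
10·log₁₀(265/1.77) = 10·log₁₀(149.7) = 21.75 dB.

21.75 dB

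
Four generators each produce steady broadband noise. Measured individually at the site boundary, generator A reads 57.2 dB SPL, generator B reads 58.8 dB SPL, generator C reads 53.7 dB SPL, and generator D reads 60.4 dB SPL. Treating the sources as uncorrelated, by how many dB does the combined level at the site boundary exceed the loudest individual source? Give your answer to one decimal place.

3.8 dB

Add the sources as powers (linear), then convert back to dB:
L_total = 10·log₁₀(10^(57.2/10) + 10^(58.8/10) + 10^(53.7/10) + 10^(60.4/10)) = 64.17 dB SPL.
Excess over the loudest (60.4 dB): 64.17 − 60.4 = 3.8 dB.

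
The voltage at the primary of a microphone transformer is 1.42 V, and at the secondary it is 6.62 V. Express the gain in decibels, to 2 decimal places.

Voltage ratio → dB uses the 20·log₁₀ form:
20·log₁₀(6.62/1.42) = 20·log₁₀(4.662) = 13.37 dB.

13.37 dB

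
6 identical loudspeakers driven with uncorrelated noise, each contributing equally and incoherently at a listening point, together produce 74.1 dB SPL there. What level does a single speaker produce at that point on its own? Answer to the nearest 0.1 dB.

66.3 dB SPL

6 equal incoherent sources add 10·log₁₀(6) = 7.78 dB over one source.
L_one = 74.1 − 7.78 = 66.3 dB SPL.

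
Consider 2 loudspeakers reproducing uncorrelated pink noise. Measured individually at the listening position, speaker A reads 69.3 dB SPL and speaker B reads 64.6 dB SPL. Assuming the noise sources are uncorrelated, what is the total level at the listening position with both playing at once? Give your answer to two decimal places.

70.57 dB SPL

Incoherent sources sum as intensities:
L_total = 10·log₁₀(10^(69.3/10) + 10^(64.6/10)) = 10·log₁₀(11400000) = 70.57 dB SPL.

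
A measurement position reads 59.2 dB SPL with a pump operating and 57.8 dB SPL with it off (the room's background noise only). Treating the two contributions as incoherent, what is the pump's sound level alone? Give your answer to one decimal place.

53.6 dB SPL

Subtract intensities: L_src = 10·log₁₀(10^(L_total/10) − 10^(L_bg/10)).
L_src = 10·log₁₀(10^(59.2/10) − 10^(57.8/10)) = 10·log₁₀(229200) = 53.6 dB SPL.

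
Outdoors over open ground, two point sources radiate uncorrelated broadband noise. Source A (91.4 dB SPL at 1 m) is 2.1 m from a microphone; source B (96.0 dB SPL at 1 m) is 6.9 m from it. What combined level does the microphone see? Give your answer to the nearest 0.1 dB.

At the listener: L_A = 91.4 − 20·log₁₀(2.1) = 84.96 dB; L_B = 96.0 − 20·log₁₀(6.9) = 79.22 dB.
Combined: 10·log₁₀(10^(84.96/10)+10^(79.22/10)) = 86.0 dB SPL.

86.0 dB SPL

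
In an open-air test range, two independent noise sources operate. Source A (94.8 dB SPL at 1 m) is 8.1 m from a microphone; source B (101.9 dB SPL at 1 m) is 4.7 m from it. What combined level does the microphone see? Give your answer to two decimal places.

At the listener: L_A = 94.8 − 20·log₁₀(8.1) = 76.630 dB; L_B = 101.9 − 20·log₁₀(4.7) = 88.458 dB.
Combined: 10·log₁₀(10^(76.630/10)+10^(88.458/10)) = 88.73 dB SPL.

88.73 dB SPL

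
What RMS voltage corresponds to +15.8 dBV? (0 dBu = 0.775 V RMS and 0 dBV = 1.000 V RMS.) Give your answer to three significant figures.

V = 1.000 V × 10^(+15.8/20).
= 1.000 × 6.166 = 6.17 V.

6.17 V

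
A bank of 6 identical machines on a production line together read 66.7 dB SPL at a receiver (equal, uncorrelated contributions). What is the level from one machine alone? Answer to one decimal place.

58.9 dB SPL

6 equal incoherent sources add 10·log₁₀(6) = 7.78 dB over one source.
L_one = 66.7 − 7.78 = 58.9 dB SPL.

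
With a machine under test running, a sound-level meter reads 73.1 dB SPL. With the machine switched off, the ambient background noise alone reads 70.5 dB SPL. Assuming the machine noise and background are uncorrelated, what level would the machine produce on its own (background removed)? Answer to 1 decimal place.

69.6 dB SPL

Remove the background by subtracting linear intensities:
L_src = 10·log₁₀(10^(73.1/10) − 10^(70.5/10)) = 10·log₁₀(9197000) = 69.6 dB SPL.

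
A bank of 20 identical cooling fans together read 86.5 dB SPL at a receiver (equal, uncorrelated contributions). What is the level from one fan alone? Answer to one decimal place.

20 equal incoherent sources add 10·log₁₀(20) = 13.01 dB over one source.
L_one = 86.5 − 13.01 = 73.5 dB SPL.

73.5 dB SPL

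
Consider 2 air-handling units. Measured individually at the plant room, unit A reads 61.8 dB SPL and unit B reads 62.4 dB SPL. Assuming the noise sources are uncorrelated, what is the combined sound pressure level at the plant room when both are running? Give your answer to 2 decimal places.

65.12 dB SPL

Incoherent sources sum as intensities:
L_total = 10·log₁₀(10^(61.8/10) + 10^(62.4/10)) = 10·log₁₀(3251000) = 65.12 dB SPL.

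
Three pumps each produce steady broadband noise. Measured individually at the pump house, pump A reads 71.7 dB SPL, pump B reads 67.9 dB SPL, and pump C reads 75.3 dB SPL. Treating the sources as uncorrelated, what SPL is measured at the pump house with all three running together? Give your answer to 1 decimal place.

Incoherent sources sum as intensities:
L_total = 10·log₁₀(10^(71.7/10) + 10^(67.9/10) + 10^(75.3/10)) = 10·log₁₀(54840000) = 77.4 dB SPL.

77.4 dB SPL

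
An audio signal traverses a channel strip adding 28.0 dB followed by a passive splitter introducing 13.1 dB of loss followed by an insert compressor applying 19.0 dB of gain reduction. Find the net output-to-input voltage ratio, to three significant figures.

0.624

Net gain = 28.0 + (−13.1) + (−19.0) = -4.1 dB.
Voltage ratio = 10^(-4.1/20) = 0.624.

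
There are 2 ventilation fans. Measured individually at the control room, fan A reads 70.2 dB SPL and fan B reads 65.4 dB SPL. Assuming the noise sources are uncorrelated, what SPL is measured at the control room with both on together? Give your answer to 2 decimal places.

71.44 dB SPL

Uncorrelated sources add in intensity (power), not in dB.
L_total = 10·log₁₀(10^(70.2/10) + 10^(65.4/10)) = 10·log₁₀(13940000) = 71.44 dB SPL.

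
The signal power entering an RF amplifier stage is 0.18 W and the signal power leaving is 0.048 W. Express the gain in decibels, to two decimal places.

-5.74 dB

Power is a power quantity, so gain = 10·log₁₀(P_out/P_in).
10·log₁₀(0.048/0.18) = 10·log₁₀(0.2667) = -5.74 dB.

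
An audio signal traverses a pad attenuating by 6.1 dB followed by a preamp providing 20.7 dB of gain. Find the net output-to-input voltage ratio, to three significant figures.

5.37

Net gain = (−6.1) + 20.7 = 14.6 dB.
Voltage ratio = 10^(14.6/20) = 5.37.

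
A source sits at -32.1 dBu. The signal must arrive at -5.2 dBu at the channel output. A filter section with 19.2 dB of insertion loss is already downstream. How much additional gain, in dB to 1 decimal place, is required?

46.1 dB

The required make-up gain is the shortfall in the dB sum.
G = -5.2 − (-32.1) + 19.2 = 46.1 dB.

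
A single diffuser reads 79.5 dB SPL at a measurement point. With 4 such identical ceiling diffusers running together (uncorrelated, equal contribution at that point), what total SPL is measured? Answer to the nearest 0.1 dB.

4 equal incoherent sources raise the level by 10·log₁₀(4) = 6.02 dB.
L_total = 79.5 + 6.02 = 85.5 dB SPL.

85.5 dB SPL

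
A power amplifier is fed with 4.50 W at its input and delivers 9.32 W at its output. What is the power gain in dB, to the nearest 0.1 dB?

3.2 dB

Power is a power quantity, so gain = 10·log₁₀(P_out/P_in).
10·log₁₀(9.32/4.50) = 10·log₁₀(2.071) = 3.2 dB.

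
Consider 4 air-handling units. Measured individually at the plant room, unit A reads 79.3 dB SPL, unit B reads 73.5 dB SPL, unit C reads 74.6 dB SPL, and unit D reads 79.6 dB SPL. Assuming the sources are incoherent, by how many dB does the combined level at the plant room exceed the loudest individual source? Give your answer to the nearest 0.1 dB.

4.0 dB

Incoherent sources sum as intensities:
L_total = 10·log₁₀(10^(79.3/10) + 10^(73.5/10) + 10^(74.6/10) + 10^(79.6/10)) = 83.57 dB SPL.
Excess over the loudest (79.6 dB): 83.57 − 79.6 = 4.0 dB.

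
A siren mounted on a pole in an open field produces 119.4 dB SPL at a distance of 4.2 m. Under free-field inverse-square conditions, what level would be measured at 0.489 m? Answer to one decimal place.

138.1 dB SPL

Inverse-square spreading gives ΔL = −20·log₁₀(d₂/d₁).
ΔL = −20·log₁₀(0.489/4.2) = 18.68 dB, so L₂ = 119.4 + (18.68) = 138.1 dB SPL.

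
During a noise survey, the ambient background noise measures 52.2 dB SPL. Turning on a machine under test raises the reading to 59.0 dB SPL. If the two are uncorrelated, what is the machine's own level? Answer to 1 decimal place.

Subtract intensities: L_src = 10·log₁₀(10^(L_total/10) − 10^(L_bg/10)).
L_src = 10·log₁₀(10^(59.0/10) − 10^(52.2/10)) = 10·log₁₀(628400) = 58.0 dB SPL.

58.0 dB SPL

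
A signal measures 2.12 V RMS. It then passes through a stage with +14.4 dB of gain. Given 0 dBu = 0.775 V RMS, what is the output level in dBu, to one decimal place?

+23.1 dBu

Input level: 20·log₁₀(2.12/0.775) = 8.74 dBu.
Output: 8.74 + 14.4 = +23.1 dBu.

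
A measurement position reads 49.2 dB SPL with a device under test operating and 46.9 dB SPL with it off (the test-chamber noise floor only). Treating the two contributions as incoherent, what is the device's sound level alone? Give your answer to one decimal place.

45.3 dB SPL

Subtract intensities: L_src = 10·log₁₀(10^(L_total/10) − 10^(L_bg/10)).
L_src = 10·log₁₀(10^(49.2/10) − 10^(46.9/10)) = 10·log₁₀(34200) = 45.3 dB SPL.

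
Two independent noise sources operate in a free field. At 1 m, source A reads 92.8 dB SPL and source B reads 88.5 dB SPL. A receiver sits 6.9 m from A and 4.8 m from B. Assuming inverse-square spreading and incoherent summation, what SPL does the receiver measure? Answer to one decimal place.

At the listener: L_A = 92.8 − 20·log₁₀(6.9) = 76.02 dB; L_B = 88.5 − 20·log₁₀(4.8) = 74.88 dB.
Combined: 10·log₁₀(10^(76.02/10)+10^(74.88/10)) = 78.5 dB SPL.

78.5 dB SPL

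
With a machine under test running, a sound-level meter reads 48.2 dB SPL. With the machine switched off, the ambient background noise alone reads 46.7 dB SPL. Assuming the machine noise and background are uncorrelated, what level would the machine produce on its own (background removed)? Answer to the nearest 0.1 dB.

Background correction is a power subtraction:
L_src = 10·log₁₀(10^(48.2/10) − 10^(46.7/10)) = 10·log₁₀(19300) = 42.9 dB SPL.

42.9 dB SPL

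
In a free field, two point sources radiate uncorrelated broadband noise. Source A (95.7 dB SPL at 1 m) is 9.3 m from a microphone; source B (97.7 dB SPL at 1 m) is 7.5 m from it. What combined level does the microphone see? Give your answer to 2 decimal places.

At the listener: L_A = 95.7 − 20·log₁₀(9.3) = 76.330 dB; L_B = 97.7 − 20·log₁₀(7.5) = 80.199 dB.
Combined: 10·log₁₀(10^(76.330/10)+10^(80.199/10)) = 81.69 dB SPL.

81.69 dB SPL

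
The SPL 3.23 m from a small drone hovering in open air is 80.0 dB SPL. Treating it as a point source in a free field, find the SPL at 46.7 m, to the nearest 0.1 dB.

Inverse-square spreading gives ΔL = −20·log₁₀(d₂/d₁).
ΔL = −20·log₁₀(46.7/3.23) = -23.20 dB, so L₂ = 80.0 + (-23.20) = 56.8 dB SPL.

56.8 dB SPL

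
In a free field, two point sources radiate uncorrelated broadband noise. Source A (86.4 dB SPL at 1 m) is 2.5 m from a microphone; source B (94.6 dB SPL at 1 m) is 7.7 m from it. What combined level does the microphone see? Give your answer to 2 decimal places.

80.74 dB SPL

At the listener: L_A = 86.4 − 20·log₁₀(2.5) = 78.441 dB; L_B = 94.6 − 20·log₁₀(7.7) = 76.870 dB.
Combined: 10·log₁₀(10^(78.441/10)+10^(76.870/10)) = 80.74 dB SPL.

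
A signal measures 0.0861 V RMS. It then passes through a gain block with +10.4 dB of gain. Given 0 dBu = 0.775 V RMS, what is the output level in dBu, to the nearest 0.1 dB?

Input level: 20·log₁₀(0.0861/0.775) = -19.09 dBu.
Output: -19.09 + 10.4 = -8.7 dBu.

-8.7 dBu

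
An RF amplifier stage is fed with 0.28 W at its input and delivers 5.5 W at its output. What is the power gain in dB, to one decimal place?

Power ratio → dB uses the 10·log₁₀ form:
10·log₁₀(5.5/0.28) = 10·log₁₀(19.64) = 12.9 dB.

12.9 dB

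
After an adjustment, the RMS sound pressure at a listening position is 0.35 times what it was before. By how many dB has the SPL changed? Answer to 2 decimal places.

SPL change from a pressure ratio uses the 20·log₁₀ form:
20·log₁₀(0.35) = -9.12 dB.

-9.12 dB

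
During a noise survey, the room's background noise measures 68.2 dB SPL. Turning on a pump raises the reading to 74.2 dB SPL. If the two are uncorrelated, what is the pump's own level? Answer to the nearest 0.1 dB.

Background correction is a power subtraction:
L_src = 10·log₁₀(10^(74.2/10) − 10^(68.2/10)) = 10·log₁₀(19700000) = 72.9 dB SPL.

72.9 dB SPL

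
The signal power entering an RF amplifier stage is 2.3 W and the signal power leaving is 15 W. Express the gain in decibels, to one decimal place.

8.1 dB

Power ratio → dB uses the 10·log₁₀ form:
10·log₁₀(15/2.3) = 10·log₁₀(6.522) = 8.1 dB.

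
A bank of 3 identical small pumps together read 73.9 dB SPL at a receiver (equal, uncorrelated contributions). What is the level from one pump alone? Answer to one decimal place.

69.1 dB SPL

3 equal incoherent sources add 10·log₁₀(3) = 4.77 dB over one source.
L_one = 73.9 − 4.77 = 69.1 dB SPL.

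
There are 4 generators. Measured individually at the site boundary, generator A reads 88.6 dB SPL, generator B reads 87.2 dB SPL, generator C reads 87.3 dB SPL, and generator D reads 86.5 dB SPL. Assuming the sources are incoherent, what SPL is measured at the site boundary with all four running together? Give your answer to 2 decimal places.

Incoherent sources sum as intensities:
L_total = 10·log₁₀(10^(88.6/10) + 10^(87.2/10) + 10^(87.3/10) + 10^(86.5/10)) = 10·log₁₀(2233000000) = 93.49 dB SPL.

93.49 dB SPL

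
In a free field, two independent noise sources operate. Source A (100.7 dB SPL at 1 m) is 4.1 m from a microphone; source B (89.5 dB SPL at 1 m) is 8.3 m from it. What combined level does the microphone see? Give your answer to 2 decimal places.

88.52 dB SPL

At the listener: L_A = 100.7 − 20·log₁₀(4.1) = 88.444 dB; L_B = 89.5 − 20·log₁₀(8.3) = 71.118 dB.
Combined: 10·log₁₀(10^(88.444/10)+10^(71.118/10)) = 88.52 dB SPL.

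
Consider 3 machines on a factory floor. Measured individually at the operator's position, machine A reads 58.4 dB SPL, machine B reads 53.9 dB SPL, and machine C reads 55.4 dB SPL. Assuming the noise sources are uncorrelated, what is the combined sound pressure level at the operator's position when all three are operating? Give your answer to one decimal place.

61.1 dB SPL

Uncorrelated sources add in intensity (power), not in dB.
L_total = 10·log₁₀(10^(58.4/10) + 10^(53.9/10) + 10^(55.4/10)) = 10·log₁₀(1284000) = 61.1 dB SPL.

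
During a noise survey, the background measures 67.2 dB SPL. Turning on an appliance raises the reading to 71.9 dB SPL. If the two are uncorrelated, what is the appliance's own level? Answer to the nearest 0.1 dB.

70.1 dB SPL

Background correction is a power subtraction:
L_src = 10·log₁₀(10^(71.9/10) − 10^(67.2/10)) = 10·log₁₀(10240000) = 70.1 dB SPL.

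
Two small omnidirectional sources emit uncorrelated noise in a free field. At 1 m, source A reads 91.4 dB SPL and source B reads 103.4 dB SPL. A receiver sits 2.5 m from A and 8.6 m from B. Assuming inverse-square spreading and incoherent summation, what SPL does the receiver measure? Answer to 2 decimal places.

At the listener: L_A = 91.4 − 20·log₁₀(2.5) = 83.441 dB; L_B = 103.4 − 20·log₁₀(8.6) = 84.710 dB.
Combined: 10·log₁₀(10^(83.441/10)+10^(84.710/10)) = 87.13 dB SPL.

87.13 dB SPL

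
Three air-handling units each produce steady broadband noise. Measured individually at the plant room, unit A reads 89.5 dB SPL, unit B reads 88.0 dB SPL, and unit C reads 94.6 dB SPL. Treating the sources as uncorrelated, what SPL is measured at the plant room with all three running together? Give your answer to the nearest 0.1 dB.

96.4 dB SPL

Add the sources as powers (linear), then convert back to dB:
L_total = 10·log₁₀(10^(89.5/10) + 10^(88.0/10) + 10^(94.6/10)) = 10·log₁₀(4406000000) = 96.4 dB SPL.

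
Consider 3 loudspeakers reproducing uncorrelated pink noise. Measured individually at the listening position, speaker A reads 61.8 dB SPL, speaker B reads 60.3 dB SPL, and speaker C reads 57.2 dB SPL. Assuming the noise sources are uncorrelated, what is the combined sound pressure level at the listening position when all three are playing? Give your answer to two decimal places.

64.93 dB SPL

Incoherent sources sum as intensities:
L_total = 10·log₁₀(10^(61.8/10) + 10^(60.3/10) + 10^(57.2/10)) = 10·log₁₀(3110000) = 64.93 dB SPL.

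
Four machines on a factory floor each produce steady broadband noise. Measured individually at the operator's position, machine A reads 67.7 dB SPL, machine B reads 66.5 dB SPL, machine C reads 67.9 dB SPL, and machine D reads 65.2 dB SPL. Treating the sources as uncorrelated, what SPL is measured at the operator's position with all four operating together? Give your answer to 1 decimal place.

Uncorrelated sources add in intensity (power), not in dB.
L_total = 10·log₁₀(10^(67.7/10) + 10^(66.5/10) + 10^(67.9/10) + 10^(65.2/10)) = 10·log₁₀(19830000) = 73.0 dB SPL.

73.0 dB SPL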